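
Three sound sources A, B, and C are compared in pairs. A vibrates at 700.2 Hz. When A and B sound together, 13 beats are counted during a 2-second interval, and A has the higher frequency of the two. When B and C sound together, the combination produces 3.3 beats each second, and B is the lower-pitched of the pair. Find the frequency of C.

A–B: Beat frequency = 13/2 = 6.5 Hz.
B is below A, so f_B = 700.2 − 6.5 = 693.7 Hz.
C is above B, so f_C = 693.7 + 3.3 = 697 Hz.

697 Hz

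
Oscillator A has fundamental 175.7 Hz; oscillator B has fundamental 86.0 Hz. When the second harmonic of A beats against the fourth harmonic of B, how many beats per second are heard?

7.4 Hz

Second harmonic of the first: 2·175.7 = 351.4 Hz.
Fourth harmonic of the second: 4·86.0 = 344.0 Hz.
f_beat = |351.4 − 344.0| = 7.4 Hz.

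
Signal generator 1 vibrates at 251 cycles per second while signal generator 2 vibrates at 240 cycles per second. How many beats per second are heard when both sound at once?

11 Hz

f_beat = |f₁ − f₂|.
|251 − 240| = 11 Hz.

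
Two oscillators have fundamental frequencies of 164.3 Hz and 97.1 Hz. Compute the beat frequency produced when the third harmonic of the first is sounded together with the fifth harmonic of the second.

7.4 Hz

Third harmonic of the first: 3·164.3 = 492.9 Hz.
Fifth harmonic of the second: 5·97.1 = 485.5 Hz.
f_beat = |492.9 − 485.5| = 7.4 Hz.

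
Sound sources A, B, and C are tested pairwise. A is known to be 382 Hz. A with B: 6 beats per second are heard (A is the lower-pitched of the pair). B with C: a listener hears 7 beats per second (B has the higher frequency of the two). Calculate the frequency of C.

B is above A, so f_B = 382 + 6 = 388 Hz.
C is below B, so f_C = 388 − 7 = 381 Hz.

381 Hz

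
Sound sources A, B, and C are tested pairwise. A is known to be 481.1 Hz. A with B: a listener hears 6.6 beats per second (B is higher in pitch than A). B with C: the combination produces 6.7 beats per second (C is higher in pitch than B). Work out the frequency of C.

494.4 Hz

B is above A, so f_B = 481.1 + 6.6 = 487.7 Hz.
C is above B, so f_C = 487.7 + 6.7 = 494.4 Hz.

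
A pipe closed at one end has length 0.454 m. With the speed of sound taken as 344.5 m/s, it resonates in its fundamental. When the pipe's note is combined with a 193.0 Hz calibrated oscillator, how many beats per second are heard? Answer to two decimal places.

Closed pipe (odd harmonics): f_n = n·v/(4L) = 1·344.5/(4·0.454) = 189.7026 Hz.
f_beat = |189.7026 − 193.0| = 3.30 Hz.

3.30 Hz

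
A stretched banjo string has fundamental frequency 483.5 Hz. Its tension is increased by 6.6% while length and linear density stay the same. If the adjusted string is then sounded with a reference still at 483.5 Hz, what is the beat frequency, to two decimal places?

For a string, f ∝ √T, so the new frequency is 483.5·√1.066 = 499.2006 Hz.
f_beat = |499.2006 − 483.5| = 15.70 Hz.

15.70 Hz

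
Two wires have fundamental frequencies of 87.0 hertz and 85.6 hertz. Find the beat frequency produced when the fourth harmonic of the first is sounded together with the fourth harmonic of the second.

Fourth harmonic of the first: 4·87.0 = 348.0 Hz.
Fourth harmonic of the second: 4·85.6 = 342.4 Hz.
f_beat = |348.0 − 342.4| = 5.6 Hz.

5.6 Hz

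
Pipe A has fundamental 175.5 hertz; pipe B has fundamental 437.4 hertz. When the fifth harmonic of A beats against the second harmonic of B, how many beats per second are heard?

2.7 Hz

Fifth harmonic of the first: 5·175.5 = 877.5 Hz.
Second harmonic of the second: 2·437.4 = 874.8 Hz.
f_beat = |877.5 − 874.8| = 2.7 Hz.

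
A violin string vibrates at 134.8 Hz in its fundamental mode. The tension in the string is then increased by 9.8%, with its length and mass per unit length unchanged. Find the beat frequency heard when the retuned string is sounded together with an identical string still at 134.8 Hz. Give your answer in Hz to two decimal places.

For a string, f ∝ √T, so the new frequency is 134.8·√1.098 = 141.2508 Hz.
f_beat = |141.2508 − 134.8| = 6.45 Hz.

6.45 Hz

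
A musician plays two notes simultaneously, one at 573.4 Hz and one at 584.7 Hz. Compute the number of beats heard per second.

The beat frequency equals the magnitude of the frequency difference.
|573.4 − 584.7| = 11.3 Hz.

11.3 Hz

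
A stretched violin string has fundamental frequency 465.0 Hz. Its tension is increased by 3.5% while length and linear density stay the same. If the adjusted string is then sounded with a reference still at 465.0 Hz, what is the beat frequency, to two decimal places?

8.07 Hz

For a string, f ∝ √T, so the new frequency is 465.0·√1.035 = 473.0675 Hz.
f_beat = |473.0675 − 465.0| = 8.07 Hz.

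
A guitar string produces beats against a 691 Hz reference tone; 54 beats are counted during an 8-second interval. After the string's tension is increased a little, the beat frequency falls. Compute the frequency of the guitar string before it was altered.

Beat frequency = 54/8 = 6.75 Hz.
|f − 691| = 6.75, so the guitar string was at either 684.25 Hz or 697.75 Hz.
Higher tension means higher frequency; the adjustment raises the guitar string's frequency.
The beat rate fell, so the adjustment moved the guitar string toward 691 Hz — it must have started below the reference.

684.25 Hz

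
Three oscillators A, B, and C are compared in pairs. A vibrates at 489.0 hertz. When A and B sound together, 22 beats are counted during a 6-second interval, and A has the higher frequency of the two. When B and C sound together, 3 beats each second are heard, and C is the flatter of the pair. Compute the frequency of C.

A–B: Beat frequency = 22/6 = 3.6667 Hz.
B is below A, so f_B = 489.0 − 3.6667 = 485.3333 Hz.
C is below B, so f_C = 485.3333 − 3 = 482.3333 Hz.

482.3333 Hz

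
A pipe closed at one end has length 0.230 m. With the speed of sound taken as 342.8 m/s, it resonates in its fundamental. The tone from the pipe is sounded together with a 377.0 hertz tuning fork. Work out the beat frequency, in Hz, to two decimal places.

Closed pipe (odd harmonics): f_n = n·v/(4L) = 1·342.8/(4·0.230) = 372.6087 Hz.
f_beat = |372.6087 − 377.0| = 4.39 Hz.

4.39 Hz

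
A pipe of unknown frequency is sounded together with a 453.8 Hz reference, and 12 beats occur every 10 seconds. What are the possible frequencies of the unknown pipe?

452.6 Hz or 455 Hz

Beat frequency = 12/10 = 1.2 Hz.
|f − 453.8| = 1.2, so f = 453.8 ± 1.2.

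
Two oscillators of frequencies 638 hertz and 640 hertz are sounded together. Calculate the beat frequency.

The beat frequency equals the magnitude of the frequency difference.
|638 − 640| = 2 Hz.

2 Hz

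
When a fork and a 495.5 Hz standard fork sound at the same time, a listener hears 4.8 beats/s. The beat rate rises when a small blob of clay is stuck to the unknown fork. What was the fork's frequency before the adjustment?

490.7 Hz

|f − 495.5| = 4.8, so the fork was at either 490.7 Hz or 500.3 Hz.
Adding mass to a fork lowers its frequency; the adjustment lowers the fork's frequency.
The beat rate rose, so the adjustment moved the fork further from 495.5 Hz — it was already below the reference.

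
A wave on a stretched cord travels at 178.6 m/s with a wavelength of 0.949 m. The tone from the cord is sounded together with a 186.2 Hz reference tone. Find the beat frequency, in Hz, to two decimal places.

2.00 Hz

Source frequency f = v/λ = 178.6/0.949 = 188.1981 Hz.
f_beat = |188.1981 − 186.2| = 2.00 Hz.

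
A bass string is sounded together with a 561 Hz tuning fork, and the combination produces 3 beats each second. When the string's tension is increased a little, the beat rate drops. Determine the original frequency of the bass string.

|f − 561| = 3, so the bass string was at either 558 Hz or 564 Hz.
Higher tension means higher frequency; the adjustment raises the bass string's frequency.
The beat rate fell, so the adjustment moved the bass string toward 561 Hz — it must have started below the reference.

558 Hz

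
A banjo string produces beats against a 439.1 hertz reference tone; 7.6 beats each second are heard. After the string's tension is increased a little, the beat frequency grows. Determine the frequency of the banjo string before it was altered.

|f − 439.1| = 7.6, so the banjo string was at either 431.5 Hz or 446.7 Hz.
Higher tension means higher frequency; the adjustment raises the banjo string's frequency.
The beat rate rose, so the adjustment moved the banjo string further from 439.1 Hz — it was already above the reference.

446.7 Hz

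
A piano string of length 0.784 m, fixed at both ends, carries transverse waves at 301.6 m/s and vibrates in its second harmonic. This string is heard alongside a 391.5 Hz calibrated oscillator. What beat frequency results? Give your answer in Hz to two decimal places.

6.81 Hz

For a string fixed at both ends, f_n = n·v/(2L) = 2·301.6/(2·0.784) = 384.6939 Hz.
f_beat = |384.6939 − 391.5| = 6.81 Hz.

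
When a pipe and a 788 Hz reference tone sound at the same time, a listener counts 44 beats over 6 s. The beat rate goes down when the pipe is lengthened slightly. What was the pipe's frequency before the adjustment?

Beat frequency = 44/6 = 7.3333 Hz.
|f − 788| = 7.3333, so the pipe was at either 780.6667 Hz or 795.3333 Hz.
A longer pipe has a lower fundamental; the adjustment lowers the pipe's frequency.
The beat rate fell, so the adjustment moved the pipe toward 788 Hz — it must have started above the reference.

795.3333 Hz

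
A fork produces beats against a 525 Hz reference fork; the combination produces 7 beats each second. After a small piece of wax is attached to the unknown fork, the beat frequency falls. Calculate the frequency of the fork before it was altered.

532 Hz

|f − 525| = 7, so the fork was at either 518 Hz or 532 Hz.
Loading a fork with wax lowers its frequency; the adjustment lowers the fork's frequency.
The beat rate fell, so the adjustment moved the fork toward 525 Hz — it must have started above the reference.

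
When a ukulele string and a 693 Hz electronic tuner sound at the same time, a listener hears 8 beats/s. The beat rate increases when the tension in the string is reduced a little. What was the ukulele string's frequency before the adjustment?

685 Hz

|f − 693| = 8, so the ukulele string was at either 685 Hz or 701 Hz.
Lower tension means lower frequency; the adjustment lowers the ukulele string's frequency.
The beat rate rose, so the adjustment moved the ukulele string further from 693 Hz — it was already below the reference.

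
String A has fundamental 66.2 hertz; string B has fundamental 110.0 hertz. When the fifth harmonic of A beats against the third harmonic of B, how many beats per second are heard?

1.0 Hz

Fifth harmonic of the first: 5·66.2 = 331.0 Hz.
Third harmonic of the second: 3·110.0 = 330.0 Hz.
f_beat = |331.0 − 330.0| = 1.0 Hz.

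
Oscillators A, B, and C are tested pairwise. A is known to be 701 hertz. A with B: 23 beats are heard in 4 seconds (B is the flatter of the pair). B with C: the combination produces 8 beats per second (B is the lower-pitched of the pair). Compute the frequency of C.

A–B: Beat frequency = 23/4 = 5.75 Hz.
B is below A, so f_B = 701 − 5.75 = 695.25 Hz.
C is above B, so f_C = 695.25 + 8 = 703.25 Hz.

703.25 Hz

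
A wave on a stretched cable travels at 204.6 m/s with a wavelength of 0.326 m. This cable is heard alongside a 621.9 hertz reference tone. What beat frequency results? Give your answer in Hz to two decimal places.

5.71 Hz

Source frequency f = v/λ = 204.6/0.326 = 627.6074 Hz.
f_beat = |627.6074 − 621.9| = 5.71 Hz.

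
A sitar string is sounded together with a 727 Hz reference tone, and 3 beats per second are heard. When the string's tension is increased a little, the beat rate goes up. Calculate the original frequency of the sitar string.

|f − 727| = 3, so the sitar string was at either 724 Hz or 730 Hz.
Higher tension means higher frequency; the adjustment raises the sitar string's frequency.
The beat rate rose, so the adjustment moved the sitar string further from 727 Hz — it was already above the reference.

730 Hz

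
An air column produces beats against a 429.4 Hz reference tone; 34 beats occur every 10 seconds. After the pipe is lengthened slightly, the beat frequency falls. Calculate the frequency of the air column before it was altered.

432.8 Hz

Beat frequency = 34/10 = 3.4 Hz.
|f − 429.4| = 3.4, so the air column was at either 426 Hz or 432.8 Hz.
A longer pipe has a lower fundamental; the adjustment lowers the air column's frequency.
The beat rate fell, so the adjustment moved the air column toward 429.4 Hz — it must have started above the reference.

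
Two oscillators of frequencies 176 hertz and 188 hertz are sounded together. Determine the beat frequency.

The beat frequency equals the magnitude of the frequency difference.
|176 − 188| = 12 Hz.

12 Hz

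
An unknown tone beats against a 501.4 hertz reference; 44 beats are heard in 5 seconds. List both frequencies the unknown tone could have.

492.6 Hz or 510.2 Hz

Beat frequency = 44/5 = 8.8 Hz.
|f − 501.4| = 8.8, so f = 501.4 ± 8.8.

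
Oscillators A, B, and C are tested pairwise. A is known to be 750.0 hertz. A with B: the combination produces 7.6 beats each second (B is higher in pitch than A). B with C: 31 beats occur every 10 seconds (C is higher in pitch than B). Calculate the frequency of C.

760.7 Hz

B is above A, so f_B = 750.0 + 7.6 = 757.6 Hz.
B–C: Beat frequency = 31/10 = 3.1 Hz.
C is above B, so f_C = 757.6 + 3.1 = 760.7 Hz.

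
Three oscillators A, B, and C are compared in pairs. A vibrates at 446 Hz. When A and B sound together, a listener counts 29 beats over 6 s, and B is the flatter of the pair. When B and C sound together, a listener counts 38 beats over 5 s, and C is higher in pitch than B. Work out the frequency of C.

448.7667 Hz

A–B: Beat frequency = 29/6 = 4.8333 Hz.
B is below A, so f_B = 446 − 4.8333 = 441.1667 Hz.
B–C: Beat frequency = 38/5 = 7.6 Hz.
C is above B, so f_C = 441.1667 + 7.6 = 448.7667 Hz.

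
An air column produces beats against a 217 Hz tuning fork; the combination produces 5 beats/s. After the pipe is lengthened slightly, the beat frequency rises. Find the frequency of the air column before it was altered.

|f − 217| = 5, so the air column was at either 212 Hz or 222 Hz.
A longer pipe has a lower fundamental; the adjustment lowers the air column's frequency.
The beat rate rose, so the adjustment moved the air column further from 217 Hz — it was already below the reference.

212 Hz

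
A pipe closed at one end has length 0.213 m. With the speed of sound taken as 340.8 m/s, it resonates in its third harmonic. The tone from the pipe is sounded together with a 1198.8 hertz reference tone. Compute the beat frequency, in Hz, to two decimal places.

Closed pipe (odd harmonics): f_n = n·v/(4L) = 3·340.8/(4·0.213) = 1200.0000 Hz.
f_beat = |1200.0000 − 1198.8| = 1.20 Hz.

1.20 Hz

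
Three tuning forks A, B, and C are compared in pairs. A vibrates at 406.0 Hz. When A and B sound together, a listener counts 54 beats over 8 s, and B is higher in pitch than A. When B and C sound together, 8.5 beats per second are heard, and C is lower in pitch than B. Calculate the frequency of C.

404.25 Hz

A–B: Beat frequency = 54/8 = 6.75 Hz.
B is above A, so f_B = 406.0 + 6.75 = 412.75 Hz.
C is below B, so f_C = 412.75 − 8.5 = 404.25 Hz.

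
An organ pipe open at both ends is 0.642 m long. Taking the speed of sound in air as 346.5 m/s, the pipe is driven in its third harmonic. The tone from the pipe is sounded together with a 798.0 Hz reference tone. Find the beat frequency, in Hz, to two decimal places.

11.58 Hz

Open pipe: f_n = n·v/(2L) = 3·346.5/(2·0.642) = 809.5794 Hz.
f_beat = |809.5794 − 798.0| = 11.58 Hz.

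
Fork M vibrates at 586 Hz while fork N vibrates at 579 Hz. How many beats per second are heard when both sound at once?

7 Hz

f_beat = |f₁ − f₂|.
|586 − 579| = 7 Hz.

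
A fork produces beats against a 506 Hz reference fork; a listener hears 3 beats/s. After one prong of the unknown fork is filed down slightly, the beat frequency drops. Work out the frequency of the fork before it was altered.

503 Hz

|f − 506| = 3, so the fork was at either 503 Hz or 509 Hz.
Filing a prong removes mass and raises the fork's frequency; the adjustment raises the fork's frequency.
The beat rate fell, so the adjustment moved the fork toward 506 Hz — it must have started below the reference.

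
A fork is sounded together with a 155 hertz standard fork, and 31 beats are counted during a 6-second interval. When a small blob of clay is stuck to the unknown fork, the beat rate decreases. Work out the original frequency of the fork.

Beat frequency = 31/6 = 5.1667 Hz.
|f − 155| = 5.1667, so the fork was at either 149.8333 Hz or 160.1667 Hz.
Adding mass to a fork lowers its frequency; the adjustment lowers the fork's frequency.
The beat rate fell, so the adjustment moved the fork toward 155 Hz — it must have started above the reference.

160.1667 Hz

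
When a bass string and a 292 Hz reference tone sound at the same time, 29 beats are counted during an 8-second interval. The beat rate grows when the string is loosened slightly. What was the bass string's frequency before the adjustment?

Beat frequency = 29/8 = 3.625 Hz.
|f − 292| = 3.625, so the bass string was at either 288.375 Hz or 295.625 Hz.
Reducing tension lowers a string's frequency; the adjustment lowers the bass string's frequency.
The beat rate rose, so the adjustment moved the bass string further from 292 Hz — it was already below the reference.

288.375 Hz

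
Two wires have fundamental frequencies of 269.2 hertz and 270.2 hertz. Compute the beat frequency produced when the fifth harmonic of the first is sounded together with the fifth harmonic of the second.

Fifth harmonic of the first: 5·269.2 = 1346.0 Hz.
Fifth harmonic of the second: 5·270.2 = 1351.0 Hz.
f_beat = |1346.0 − 1351.0| = 5.0 Hz.

5.0 Hz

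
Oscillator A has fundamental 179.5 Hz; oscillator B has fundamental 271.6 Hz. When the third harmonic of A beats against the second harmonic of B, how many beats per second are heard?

4.7 Hz

Third harmonic of the first: 3·179.5 = 538.5 Hz.
Second harmonic of the second: 2·271.6 = 543.2 Hz.
f_beat = |538.5 − 543.2| = 4.7 Hz.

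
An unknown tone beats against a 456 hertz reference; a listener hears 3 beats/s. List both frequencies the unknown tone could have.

|f − 456| = 3, so f = 456 ± 3.

453 Hz or 459 Hz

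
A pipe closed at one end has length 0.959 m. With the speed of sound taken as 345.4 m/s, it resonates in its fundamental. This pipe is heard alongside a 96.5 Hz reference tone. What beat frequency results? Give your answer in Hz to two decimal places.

6.46 Hz

Closed pipe (odd harmonics): f_n = n·v/(4L) = 1·345.4/(4·0.959) = 90.0417 Hz.
f_beat = |90.0417 − 96.5| = 6.46 Hz.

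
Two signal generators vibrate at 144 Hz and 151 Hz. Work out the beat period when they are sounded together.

0.143 s

f_beat = |144 − 151| = 7 Hz.
Beat period T = 1 / f_beat = 1 / 7 s.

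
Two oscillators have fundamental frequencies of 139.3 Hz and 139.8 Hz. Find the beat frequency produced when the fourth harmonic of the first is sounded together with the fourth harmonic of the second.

Fourth harmonic of the first: 4·139.3 = 557.2 Hz.
Fourth harmonic of the second: 4·139.8 = 559.2 Hz.
f_beat = |557.2 − 559.2| = 2.0 Hz.

2.0 Hz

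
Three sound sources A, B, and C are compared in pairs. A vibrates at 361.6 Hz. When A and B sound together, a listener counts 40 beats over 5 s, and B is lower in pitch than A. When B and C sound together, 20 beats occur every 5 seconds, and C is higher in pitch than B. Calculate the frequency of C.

A–B: Beat frequency = 40/5 = 8 Hz.
B is below A, so f_B = 361.6 − 8 = 353.6 Hz.
B–C: Beat frequency = 20/5 = 4 Hz.
C is above B, so f_C = 353.6 + 4 = 357.6 Hz.

357.6 Hz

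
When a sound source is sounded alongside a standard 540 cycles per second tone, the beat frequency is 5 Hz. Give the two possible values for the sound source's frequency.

535 Hz or 545 Hz

|f − 540| = 5, so f = 540 ± 5.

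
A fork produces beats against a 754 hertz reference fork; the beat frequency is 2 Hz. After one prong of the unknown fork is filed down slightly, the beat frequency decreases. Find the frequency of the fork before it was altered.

|f − 754| = 2, so the fork was at either 752 Hz or 756 Hz.
Filing a prong removes mass and raises the fork's frequency; the adjustment raises the fork's frequency.
The beat rate fell, so the adjustment moved the fork toward 754 Hz — it must have started below the reference.

752 Hz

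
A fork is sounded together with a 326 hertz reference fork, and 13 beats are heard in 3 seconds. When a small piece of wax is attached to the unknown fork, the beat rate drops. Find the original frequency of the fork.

330.3333 Hz

Beat frequency = 13/3 = 4.3333 Hz.
|f − 326| = 4.3333, so the fork was at either 321.6667 Hz or 330.3333 Hz.
Loading a fork with wax lowers its frequency; the adjustment lowers the fork's frequency.
The beat rate fell, so the adjustment moved the fork toward 326 Hz — it must have started above the reference.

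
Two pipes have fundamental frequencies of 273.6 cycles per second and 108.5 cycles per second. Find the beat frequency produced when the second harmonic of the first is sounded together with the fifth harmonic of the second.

Second harmonic of the first: 2·273.6 = 547.2 Hz.
Fifth harmonic of the second: 5·108.5 = 542.5 Hz.
f_beat = |547.2 − 542.5| = 4.7 Hz.

4.7 Hz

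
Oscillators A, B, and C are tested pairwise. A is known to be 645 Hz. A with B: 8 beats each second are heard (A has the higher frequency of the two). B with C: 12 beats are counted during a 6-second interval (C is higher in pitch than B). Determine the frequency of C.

B is below A, so f_B = 645 − 8 = 637 Hz.
B–C: Beat frequency = 12/6 = 2 Hz.
C is above B, so f_C = 637 + 2 = 639 Hz.

639 Hz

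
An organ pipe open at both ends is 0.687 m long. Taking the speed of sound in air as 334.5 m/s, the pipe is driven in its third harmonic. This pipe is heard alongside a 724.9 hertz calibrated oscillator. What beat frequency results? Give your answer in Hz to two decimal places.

Open pipe: f_n = n·v/(2L) = 3·334.5/(2·0.687) = 730.3493 Hz.
f_beat = |730.3493 − 724.9| = 5.45 Hz.

5.45 Hz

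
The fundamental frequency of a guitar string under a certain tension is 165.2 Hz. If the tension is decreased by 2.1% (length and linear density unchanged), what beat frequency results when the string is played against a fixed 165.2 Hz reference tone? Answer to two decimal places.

For a string, f ∝ √T, so the new frequency is 165.2·√0.979 = 163.4562 Hz.
f_beat = |163.4562 − 165.2| = 1.74 Hz.

1.74 Hz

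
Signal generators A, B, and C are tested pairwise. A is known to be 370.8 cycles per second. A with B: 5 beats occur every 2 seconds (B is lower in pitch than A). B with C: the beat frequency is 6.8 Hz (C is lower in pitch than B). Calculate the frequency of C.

A–B: Beat frequency = 5/2 = 2.5 Hz.
B is below A, so f_B = 370.8 − 2.5 = 368.3 Hz.
C is below B, so f_C = 368.3 − 6.8 = 361.5 Hz.

361.5 Hz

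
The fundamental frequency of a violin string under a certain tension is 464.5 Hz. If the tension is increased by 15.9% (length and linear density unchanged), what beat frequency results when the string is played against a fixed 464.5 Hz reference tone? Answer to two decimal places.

35.57 Hz

For a string, f ∝ √T, so the new frequency is 464.5·√1.159 = 500.0661 Hz.
f_beat = |500.0661 − 464.5| = 35.57 Hz.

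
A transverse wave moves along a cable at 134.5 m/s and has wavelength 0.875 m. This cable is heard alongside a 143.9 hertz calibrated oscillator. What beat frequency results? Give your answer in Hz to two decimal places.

9.81 Hz

Source frequency f = v/λ = 134.5/0.875 = 153.7143 Hz.
f_beat = |153.7143 − 143.9| = 9.81 Hz.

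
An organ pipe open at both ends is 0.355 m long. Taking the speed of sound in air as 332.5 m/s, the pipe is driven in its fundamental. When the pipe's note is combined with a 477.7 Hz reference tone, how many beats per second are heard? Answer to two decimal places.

9.39 Hz

Open pipe: f_n = n·v/(2L) = 1·332.5/(2·0.355) = 468.3099 Hz.
f_beat = |468.3099 − 477.7| = 9.39 Hz.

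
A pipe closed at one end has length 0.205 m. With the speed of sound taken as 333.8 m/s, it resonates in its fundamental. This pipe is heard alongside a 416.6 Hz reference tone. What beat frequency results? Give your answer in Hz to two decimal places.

Closed pipe (odd harmonics): f_n = n·v/(4L) = 1·333.8/(4·0.205) = 407.0732 Hz.
f_beat = |407.0732 − 416.6| = 9.53 Hz.

9.53 Hz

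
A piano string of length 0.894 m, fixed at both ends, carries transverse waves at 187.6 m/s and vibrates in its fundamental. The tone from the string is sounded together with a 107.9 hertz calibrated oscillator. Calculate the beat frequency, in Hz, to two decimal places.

For a string fixed at both ends, f_n = n·v/(2L) = 1·187.6/(2·0.894) = 104.9217 Hz.
f_beat = |104.9217 − 107.9| = 2.98 Hz.

2.98 Hz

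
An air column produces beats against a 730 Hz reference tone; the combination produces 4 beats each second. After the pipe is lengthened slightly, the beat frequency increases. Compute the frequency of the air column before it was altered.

|f − 730| = 4, so the air column was at either 726 Hz or 734 Hz.
A longer pipe has a lower fundamental; the adjustment lowers the air column's frequency.
The beat rate rose, so the adjustment moved the air column further from 730 Hz — it was already below the reference.

726 Hz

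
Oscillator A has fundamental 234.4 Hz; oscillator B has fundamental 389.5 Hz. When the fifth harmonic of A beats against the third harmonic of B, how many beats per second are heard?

3.5 Hz

Fifth harmonic of the first: 5·234.4 = 1172.0 Hz.
Third harmonic of the second: 3·389.5 = 1168.5 Hz.
f_beat = |1172.0 − 1168.5| = 3.5 Hz.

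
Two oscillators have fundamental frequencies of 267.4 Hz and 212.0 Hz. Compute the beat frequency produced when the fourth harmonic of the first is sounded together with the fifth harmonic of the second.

Fourth harmonic of the first: 4·267.4 = 1069.6 Hz.
Fifth harmonic of the second: 5·212.0 = 1060.0 Hz.
f_beat = |1069.6 − 1060.0| = 9.6 Hz.

9.6 Hz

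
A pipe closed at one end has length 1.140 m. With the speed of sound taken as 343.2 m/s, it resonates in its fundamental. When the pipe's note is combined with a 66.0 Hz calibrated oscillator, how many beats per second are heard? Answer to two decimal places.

Closed pipe (odd harmonics): f_n = n·v/(4L) = 1·343.2/(4·1.140) = 75.2632 Hz.
f_beat = |75.2632 − 66.0| = 9.26 Hz.

9.26 Hz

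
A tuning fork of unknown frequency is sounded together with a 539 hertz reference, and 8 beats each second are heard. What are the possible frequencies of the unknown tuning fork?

531 Hz or 547 Hz

|f − 539| = 8, so f = 539 ± 8.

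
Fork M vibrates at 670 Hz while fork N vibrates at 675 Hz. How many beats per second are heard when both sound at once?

The beat frequency equals the magnitude of the frequency difference.
|670 − 675| = 5 Hz.

5 Hz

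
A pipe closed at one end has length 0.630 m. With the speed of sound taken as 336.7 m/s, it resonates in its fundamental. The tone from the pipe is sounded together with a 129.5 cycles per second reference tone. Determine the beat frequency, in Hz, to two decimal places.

Closed pipe (odd harmonics): f_n = n·v/(4L) = 1·336.7/(4·0.630) = 133.6111 Hz.
f_beat = |133.6111 − 129.5| = 4.11 Hz.

4.11 Hz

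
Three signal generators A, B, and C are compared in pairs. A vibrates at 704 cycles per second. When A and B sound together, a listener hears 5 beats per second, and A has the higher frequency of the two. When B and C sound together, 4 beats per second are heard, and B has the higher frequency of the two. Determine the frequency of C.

B is below A, so f_B = 704 − 5 = 699 Hz.
C is below B, so f_C = 699 − 4 = 695 Hz.

695 Hz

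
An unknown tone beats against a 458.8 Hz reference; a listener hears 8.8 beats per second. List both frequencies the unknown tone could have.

|f − 458.8| = 8.8, so f = 458.8 ± 8.8.

450 Hz or 467.6 Hz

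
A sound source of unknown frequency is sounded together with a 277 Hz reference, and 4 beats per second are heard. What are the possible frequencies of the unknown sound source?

|f − 277| = 4, so f = 277 ± 4.

273 Hz or 281 Hz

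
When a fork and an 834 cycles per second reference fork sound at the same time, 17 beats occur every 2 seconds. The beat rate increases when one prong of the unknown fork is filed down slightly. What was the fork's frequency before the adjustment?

842.5 Hz

Beat frequency = 17/2 = 8.5 Hz.
|f − 834| = 8.5, so the fork was at either 825.5 Hz or 842.5 Hz.
Filing a prong removes mass and raises the fork's frequency; the adjustment raises the fork's frequency.
The beat rate rose, so the adjustment moved the fork further from 834 Hz — it was already above the reference.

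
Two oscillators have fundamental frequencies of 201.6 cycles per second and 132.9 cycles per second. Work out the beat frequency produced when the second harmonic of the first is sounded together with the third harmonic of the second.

Second harmonic of the first: 2·201.6 = 403.2 Hz.
Third harmonic of the second: 3·132.9 = 398.7 Hz.
f_beat = |403.2 − 398.7| = 4.5 Hz.

4.5 Hz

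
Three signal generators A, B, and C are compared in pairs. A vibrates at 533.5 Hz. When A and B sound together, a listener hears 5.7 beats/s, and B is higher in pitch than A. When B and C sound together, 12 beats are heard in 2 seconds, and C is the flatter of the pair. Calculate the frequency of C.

533.2 Hz

B is above A, so f_B = 533.5 + 5.7 = 539.2 Hz.
B–C: Beat frequency = 12/2 = 6 Hz.
C is below B, so f_C = 539.2 − 6 = 533.2 Hz.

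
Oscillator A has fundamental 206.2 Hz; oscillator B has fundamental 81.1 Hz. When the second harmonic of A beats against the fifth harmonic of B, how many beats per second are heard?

6.9 Hz

Second harmonic of the first: 2·206.2 = 412.4 Hz.
Fifth harmonic of the second: 5·81.1 = 405.5 Hz.
f_beat = |412.4 − 405.5| = 6.9 Hz.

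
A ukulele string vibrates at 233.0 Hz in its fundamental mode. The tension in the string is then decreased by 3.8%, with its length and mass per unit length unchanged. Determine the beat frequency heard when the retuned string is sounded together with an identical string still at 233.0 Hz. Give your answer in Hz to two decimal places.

4.47 Hz

For a string, f ∝ √T, so the new frequency is 233.0·√0.962 = 228.5301 Hz.
f_beat = |228.5301 − 233.0| = 4.47 Hz.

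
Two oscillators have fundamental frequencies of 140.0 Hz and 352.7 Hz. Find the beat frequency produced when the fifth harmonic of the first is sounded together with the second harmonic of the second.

Fifth harmonic of the first: 5·140.0 = 700.0 Hz.
Second harmonic of the second: 2·352.7 = 705.4 Hz.
f_beat = |700.0 − 705.4| = 5.4 Hz.

5.4 Hz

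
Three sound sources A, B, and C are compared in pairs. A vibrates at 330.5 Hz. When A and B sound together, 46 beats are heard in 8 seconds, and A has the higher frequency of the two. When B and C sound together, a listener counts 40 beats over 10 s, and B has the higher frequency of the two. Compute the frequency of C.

320.75 Hz

A–B: Beat frequency = 46/8 = 5.75 Hz.
B is below A, so f_B = 330.5 − 5.75 = 324.75 Hz.
B–C: Beat frequency = 40/10 = 4 Hz.
C is below B, so f_C = 324.75 − 4 = 320.75 Hz.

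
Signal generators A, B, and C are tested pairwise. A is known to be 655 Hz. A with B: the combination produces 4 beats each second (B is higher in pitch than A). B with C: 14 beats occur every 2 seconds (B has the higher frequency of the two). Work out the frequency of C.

B is above A, so f_B = 655 + 4 = 659 Hz.
B–C: Beat frequency = 14/2 = 7 Hz.
C is below B, so f_C = 659 − 7 = 652 Hz.

652 Hz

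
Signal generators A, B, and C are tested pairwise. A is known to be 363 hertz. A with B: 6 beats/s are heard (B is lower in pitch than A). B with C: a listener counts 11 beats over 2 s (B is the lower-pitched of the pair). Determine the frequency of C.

362.5 Hz

B is below A, so f_B = 363 − 6 = 357 Hz.
B–C: Beat frequency = 11/2 = 5.5 Hz.
C is above B, so f_C = 357 + 5.5 = 362.5 Hz.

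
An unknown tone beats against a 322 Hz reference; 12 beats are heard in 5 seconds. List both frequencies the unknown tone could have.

Beat frequency = 12/5 = 2.4 Hz.
|f − 322| = 2.4, so f = 322 ± 2.4.

319.6 Hz or 324.4 Hz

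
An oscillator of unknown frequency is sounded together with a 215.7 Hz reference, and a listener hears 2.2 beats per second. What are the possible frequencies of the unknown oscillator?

|f − 215.7| = 2.2, so f = 215.7 ± 2.2.

213.5 Hz or 217.9 Hz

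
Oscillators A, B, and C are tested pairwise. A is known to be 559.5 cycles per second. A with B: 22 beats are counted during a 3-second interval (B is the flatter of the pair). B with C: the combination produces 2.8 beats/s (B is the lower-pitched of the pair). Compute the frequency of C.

554.9667 Hz

A–B: Beat frequency = 22/3 = 7.3333 Hz.
B is below A, so f_B = 559.5 − 7.3333 = 552.1667 Hz.
C is above B, so f_C = 552.1667 + 2.8 = 554.9667 Hz.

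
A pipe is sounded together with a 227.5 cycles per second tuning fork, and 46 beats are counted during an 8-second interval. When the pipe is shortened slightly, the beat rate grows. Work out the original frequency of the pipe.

Beat frequency = 46/8 = 5.75 Hz.
|f − 227.5| = 5.75, so the pipe was at either 221.75 Hz or 233.25 Hz.
A shorter pipe has a higher fundamental; the adjustment raises the pipe's frequency.
The beat rate rose, so the adjustment moved the pipe further from 227.5 Hz — it was already above the reference.

233.25 Hz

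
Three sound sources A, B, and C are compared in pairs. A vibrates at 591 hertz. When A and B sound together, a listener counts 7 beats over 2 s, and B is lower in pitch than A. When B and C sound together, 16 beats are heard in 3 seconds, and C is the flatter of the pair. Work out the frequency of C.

582.1667 Hz

A–B: Beat frequency = 7/2 = 3.5 Hz.
B is below A, so f_B = 591 − 3.5 = 587.5 Hz.
B–C: Beat frequency = 16/3 = 5.3333 Hz.
C is below B, so f_C = 587.5 − 5.3333 = 582.1667 Hz.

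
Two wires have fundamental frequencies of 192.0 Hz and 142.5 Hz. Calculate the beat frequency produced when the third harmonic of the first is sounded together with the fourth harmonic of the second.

6.0 Hz

Third harmonic of the first: 3·192.0 = 576.0 Hz.
Fourth harmonic of the second: 4·142.5 = 570.0 Hz.
f_beat = |576.0 − 570.0| = 6.0 Hz.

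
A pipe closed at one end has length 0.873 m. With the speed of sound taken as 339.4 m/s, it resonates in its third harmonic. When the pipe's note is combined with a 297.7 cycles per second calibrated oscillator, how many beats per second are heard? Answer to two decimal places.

Closed pipe (odd harmonics): f_n = n·v/(4L) = 3·339.4/(4·0.873) = 291.5808 Hz.
f_beat = |291.5808 − 297.7| = 6.12 Hz.

6.12 Hz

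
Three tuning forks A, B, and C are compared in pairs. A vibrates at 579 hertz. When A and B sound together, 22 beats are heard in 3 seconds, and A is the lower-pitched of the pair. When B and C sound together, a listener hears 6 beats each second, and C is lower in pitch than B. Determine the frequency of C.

A–B: Beat frequency = 22/3 = 7.3333 Hz.
B is above A, so f_B = 579 + 7.3333 = 586.3333 Hz.
C is below B, so f_C = 586.3333 − 6 = 580.3333 Hz.

580.3333 Hz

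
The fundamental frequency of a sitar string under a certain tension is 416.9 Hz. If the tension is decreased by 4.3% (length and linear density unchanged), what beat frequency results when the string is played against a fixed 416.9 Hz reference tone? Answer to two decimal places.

For a string, f ∝ √T, so the new frequency is 416.9·√0.957 = 407.8382 Hz.
f_beat = |407.8382 − 416.9| = 9.06 Hz.

9.06 Hz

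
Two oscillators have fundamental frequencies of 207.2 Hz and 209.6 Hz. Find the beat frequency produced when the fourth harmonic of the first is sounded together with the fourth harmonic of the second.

Fourth harmonic of the first: 4·207.2 = 828.8 Hz.
Fourth harmonic of the second: 4·209.6 = 838.4 Hz.
f_beat = |828.8 − 838.4| = 9.6 Hz.

9.6 Hz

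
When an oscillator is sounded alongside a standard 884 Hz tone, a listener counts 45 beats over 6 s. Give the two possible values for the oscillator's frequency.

Beat frequency = 45/6 = 7.5 Hz.
|f − 884| = 7.5, so f = 884 ± 7.5.

876.5 Hz or 891.5 Hz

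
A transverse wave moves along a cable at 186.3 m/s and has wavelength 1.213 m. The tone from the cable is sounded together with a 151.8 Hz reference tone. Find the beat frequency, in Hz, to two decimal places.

Source frequency f = v/λ = 186.3/1.213 = 153.5862 Hz.
f_beat = |153.5862 − 151.8| = 1.79 Hz.

1.79 Hz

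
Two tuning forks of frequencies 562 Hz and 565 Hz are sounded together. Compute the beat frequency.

3 Hz

f_beat = |f₁ − f₂|.
|562 − 565| = 3 Hz.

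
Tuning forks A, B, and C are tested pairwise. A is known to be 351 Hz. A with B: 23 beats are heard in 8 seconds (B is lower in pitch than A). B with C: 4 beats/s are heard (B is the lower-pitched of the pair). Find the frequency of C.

352.125 Hz

A–B: Beat frequency = 23/8 = 2.875 Hz.
B is below A, so f_B = 351 − 2.875 = 348.125 Hz.
C is above B, so f_C = 348.125 + 4 = 352.125 Hz.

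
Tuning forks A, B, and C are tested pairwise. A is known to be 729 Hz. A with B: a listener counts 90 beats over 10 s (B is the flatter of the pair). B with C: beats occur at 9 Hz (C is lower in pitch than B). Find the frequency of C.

711 Hz

A–B: Beat frequency = 90/10 = 9 Hz.
B is below A, so f_B = 729 − 9 = 720 Hz.
C is below B, so f_C = 720 − 9 = 711 Hz.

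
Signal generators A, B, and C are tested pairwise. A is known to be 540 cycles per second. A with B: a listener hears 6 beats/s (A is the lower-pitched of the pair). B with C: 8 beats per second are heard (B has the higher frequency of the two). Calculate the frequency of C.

538 Hz

B is above A, so f_B = 540 + 6 = 546 Hz.
C is below B, so f_C = 546 − 8 = 538 Hz.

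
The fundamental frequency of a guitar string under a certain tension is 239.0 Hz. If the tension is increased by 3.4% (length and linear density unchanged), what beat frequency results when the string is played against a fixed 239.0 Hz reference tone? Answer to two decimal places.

4.03 Hz

For a string, f ∝ √T, so the new frequency is 239.0·√1.034 = 243.0290 Hz.
f_beat = |243.0290 − 239.0| = 4.03 Hz.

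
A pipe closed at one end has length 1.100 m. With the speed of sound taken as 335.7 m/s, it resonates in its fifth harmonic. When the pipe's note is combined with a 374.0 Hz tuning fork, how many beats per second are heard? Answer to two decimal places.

7.48 Hz

Closed pipe (odd harmonics): f_n = n·v/(4L) = 5·335.7/(4·1.100) = 381.4773 Hz.
f_beat = |381.4773 − 374.0| = 7.48 Hz.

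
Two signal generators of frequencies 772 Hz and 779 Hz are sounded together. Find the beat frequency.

Beats arise from superposition of two nearby frequencies; the beat rate is |f₁ − f₂|.
|772 − 779| = 7 Hz.

7 Hz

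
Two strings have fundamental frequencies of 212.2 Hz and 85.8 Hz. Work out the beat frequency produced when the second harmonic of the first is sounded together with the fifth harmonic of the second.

Second harmonic of the first: 2·212.2 = 424.4 Hz.
Fifth harmonic of the second: 5·85.8 = 429.0 Hz.
f_beat = |424.4 − 429.0| = 4.6 Hz.

4.6 Hz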